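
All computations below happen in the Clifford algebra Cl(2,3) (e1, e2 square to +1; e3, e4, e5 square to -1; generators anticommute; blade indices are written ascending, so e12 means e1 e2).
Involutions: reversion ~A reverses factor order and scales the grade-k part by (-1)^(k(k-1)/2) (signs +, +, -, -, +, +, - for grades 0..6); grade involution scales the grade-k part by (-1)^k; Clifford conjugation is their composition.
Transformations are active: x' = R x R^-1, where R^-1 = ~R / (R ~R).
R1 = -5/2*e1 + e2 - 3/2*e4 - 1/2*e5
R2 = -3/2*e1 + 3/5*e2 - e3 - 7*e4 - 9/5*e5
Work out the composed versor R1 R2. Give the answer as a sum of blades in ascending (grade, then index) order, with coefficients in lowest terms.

Distribute over the terms of R1 (each basis-blade product reordered to ascending indices, repeated generators contracted through their squares):
(-5/2*e1) R2 = 15/4 - 3/2*e12 + 5/2*e13 + 35/2*e14 + 9/2*e15
(e2) R2 = 3/5 + 3/2*e12 - e23 - 7*e24 - 9/5*e25
(-3/2*e4) R2 = -21/2 - 9/4*e14 + 9/10*e24 - 3/2*e34 + 27/10*e45
(-1/2*e5) R2 = -9/10 - 3/4*e15 + 3/10*e25 - 1/2*e35 - 7/2*e45
Summing the partial products and collecting blades:
Answer: -141/20 + 5/2*e13 + 61/4*e14 + 15/4*e15 - e23 - 61/10*e24 - 3/2*e25 - 3/2*e34 - 1/2*e35 - 4/5*e45


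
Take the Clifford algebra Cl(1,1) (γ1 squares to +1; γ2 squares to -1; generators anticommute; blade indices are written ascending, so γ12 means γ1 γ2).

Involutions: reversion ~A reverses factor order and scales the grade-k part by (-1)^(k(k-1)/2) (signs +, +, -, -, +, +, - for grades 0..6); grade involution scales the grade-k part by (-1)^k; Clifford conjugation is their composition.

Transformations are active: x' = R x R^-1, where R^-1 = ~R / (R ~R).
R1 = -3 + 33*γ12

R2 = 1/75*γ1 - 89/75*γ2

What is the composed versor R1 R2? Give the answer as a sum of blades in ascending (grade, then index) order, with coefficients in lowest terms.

Distribute over the terms of R1 (each basis-blade product reordered to ascending indices, repeated generators contracted through their squares):
(-3) R2 = -1/25*γ1 + 89/25*γ2
(33*γ12) R2 = 979/25*γ1 - 11/25*γ2
Summing the partial products and collecting blades:
Answer: 978/25*γ1 + 78/25*γ2


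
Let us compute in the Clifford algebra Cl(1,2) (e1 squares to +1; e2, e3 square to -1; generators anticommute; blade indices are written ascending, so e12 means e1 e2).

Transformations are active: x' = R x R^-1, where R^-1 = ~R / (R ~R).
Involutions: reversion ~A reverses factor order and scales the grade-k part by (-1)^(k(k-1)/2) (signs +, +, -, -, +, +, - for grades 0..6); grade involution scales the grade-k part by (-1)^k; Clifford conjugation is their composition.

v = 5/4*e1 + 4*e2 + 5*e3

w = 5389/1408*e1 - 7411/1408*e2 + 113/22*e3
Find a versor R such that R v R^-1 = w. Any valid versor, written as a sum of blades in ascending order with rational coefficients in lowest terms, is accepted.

R = v + w = 7149/1408*e1 - 1779/1408*e2 + 223/22*e3 works: the equal norms (-631/16) guarantee its sandwich swaps v into w.
Answer: 7149/1408*e1 - 1779/1408*e2 + 223/22*e3


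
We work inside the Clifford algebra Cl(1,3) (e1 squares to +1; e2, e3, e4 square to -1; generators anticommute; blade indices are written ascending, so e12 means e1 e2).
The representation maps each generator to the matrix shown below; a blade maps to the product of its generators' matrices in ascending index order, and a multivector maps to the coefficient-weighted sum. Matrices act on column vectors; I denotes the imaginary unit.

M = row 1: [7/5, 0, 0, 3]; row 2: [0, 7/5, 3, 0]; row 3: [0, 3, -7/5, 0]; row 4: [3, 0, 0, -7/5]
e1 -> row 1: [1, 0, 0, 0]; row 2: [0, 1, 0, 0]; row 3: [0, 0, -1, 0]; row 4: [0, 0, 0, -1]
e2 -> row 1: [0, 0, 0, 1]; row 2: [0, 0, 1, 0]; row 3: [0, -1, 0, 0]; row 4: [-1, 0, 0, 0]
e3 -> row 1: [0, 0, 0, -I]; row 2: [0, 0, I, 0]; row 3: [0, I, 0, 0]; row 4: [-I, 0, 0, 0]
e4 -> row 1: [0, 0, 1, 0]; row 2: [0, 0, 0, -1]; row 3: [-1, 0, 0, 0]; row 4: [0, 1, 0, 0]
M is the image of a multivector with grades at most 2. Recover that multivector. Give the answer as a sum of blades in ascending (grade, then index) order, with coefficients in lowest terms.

Method: the blade images are trace-orthogonal — tr(rho(e_A) rho(e_B)^-1) = 4 if A = B and 0 otherwise — and rho(e_A)^-1 = (e_A)^2 * rho(e_A) with (e_A)^2 = +1 or -1, so the coefficient of e_A in the preimage is (e_A)^2 * tr(M rho(e_A))/4.
Nonzero projections over blades of grade <= 2: e1: (e1)^2 = +1, tr(M rho(e1)) = 28/5, coefficient 7/5; e12: (e12)^2 = +1, tr(M rho(e12)) = 12, coefficient 3. Every other blade of grade <= 2 projects to 0.
Answer: 7/5*e1 + 3*e12


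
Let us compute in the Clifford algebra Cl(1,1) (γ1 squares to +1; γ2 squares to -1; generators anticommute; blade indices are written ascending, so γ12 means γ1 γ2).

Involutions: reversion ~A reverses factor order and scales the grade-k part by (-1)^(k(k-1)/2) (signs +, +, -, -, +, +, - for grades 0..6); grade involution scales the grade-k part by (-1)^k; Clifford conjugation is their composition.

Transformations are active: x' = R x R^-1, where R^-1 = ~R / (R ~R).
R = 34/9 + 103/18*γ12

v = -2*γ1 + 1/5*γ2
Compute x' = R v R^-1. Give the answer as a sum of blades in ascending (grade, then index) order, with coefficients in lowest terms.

~R = 34/9 - 103/18*γ12, and R ~R = -665/36, so R^-1 = ~R / (-665/36).
R v = -87/10*γ1 + 61/5*γ2
Answer: 18482/3325*γ1 - 17257/3325*γ2


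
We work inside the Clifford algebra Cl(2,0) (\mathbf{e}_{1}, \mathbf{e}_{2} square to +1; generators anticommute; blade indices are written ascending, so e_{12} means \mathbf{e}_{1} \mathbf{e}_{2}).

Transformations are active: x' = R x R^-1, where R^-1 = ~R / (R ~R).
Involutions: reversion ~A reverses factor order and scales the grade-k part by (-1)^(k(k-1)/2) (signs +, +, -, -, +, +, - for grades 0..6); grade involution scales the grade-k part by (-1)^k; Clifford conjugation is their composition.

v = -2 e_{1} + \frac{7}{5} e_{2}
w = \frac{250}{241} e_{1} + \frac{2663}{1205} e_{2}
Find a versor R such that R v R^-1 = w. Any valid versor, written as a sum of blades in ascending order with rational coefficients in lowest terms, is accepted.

A norm check does it: q(v) = q(w) = \frac{149}{25}, hence R = v + w = -\frac{232}{241} e_{1} + \frac{870}{241} e_{2} realises the map — parallel part kept, (v - w)/2 negated, v carried to w.
Answer: -\frac{232}{241} e_{1} + \frac{870}{241} e_{2}


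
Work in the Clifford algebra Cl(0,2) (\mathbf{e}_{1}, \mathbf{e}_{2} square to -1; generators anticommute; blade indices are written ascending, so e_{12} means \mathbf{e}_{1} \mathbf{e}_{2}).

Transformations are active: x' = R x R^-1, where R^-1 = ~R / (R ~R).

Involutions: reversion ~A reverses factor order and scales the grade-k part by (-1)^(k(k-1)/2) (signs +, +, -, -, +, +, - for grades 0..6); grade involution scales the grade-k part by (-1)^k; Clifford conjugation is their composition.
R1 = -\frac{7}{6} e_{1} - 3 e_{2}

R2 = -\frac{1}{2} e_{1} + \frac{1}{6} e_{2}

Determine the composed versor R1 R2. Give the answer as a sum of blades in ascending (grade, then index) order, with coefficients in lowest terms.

Distribute over the terms of R1 (each basis-blade product reordered to ascending indices, repeated generators contracted through their squares):
(-\frac{7}{6} e_{1}) R2 = -\frac{7}{12} - \frac{7}{36} e_{12}
(-3 e_{2}) R2 = \frac{1}{2} - \frac{3}{2} e_{12}
Summing the partial products and collecting blades:
Answer: -\frac{1}{12} - \frac{61}{36} e_{12}


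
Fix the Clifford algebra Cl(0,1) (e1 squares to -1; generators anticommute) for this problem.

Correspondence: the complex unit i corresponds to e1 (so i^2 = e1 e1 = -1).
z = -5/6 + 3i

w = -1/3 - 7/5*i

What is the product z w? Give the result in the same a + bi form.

In blades: z = -5/6 + 3*e1, w = -1/3 - 7/5*e1.
Distribute z over w term by term (generator squares from the signature, products reordered to ascending indices): (-5/6)*w = 5/18 + 7/6*e1; (3*e1)*w = 21/5 - e1.
Sum: 403/90 + 1/6*e1; translating back through the correspondence:
Answer: 403/90 + 1/6*i


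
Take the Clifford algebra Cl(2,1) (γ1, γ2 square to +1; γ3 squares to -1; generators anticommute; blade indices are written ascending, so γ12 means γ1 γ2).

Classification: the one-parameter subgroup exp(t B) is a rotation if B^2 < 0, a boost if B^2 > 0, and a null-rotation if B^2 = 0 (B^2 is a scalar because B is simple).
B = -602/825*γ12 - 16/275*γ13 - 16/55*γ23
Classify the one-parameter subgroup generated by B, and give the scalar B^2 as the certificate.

B^2 term by term: the squares give (-602/825)^2*(γ12)^2 + (-16/275)^2*(γ13)^2 + (-16/55)^2*(γ23)^2 = 362404/680625*(-1) + 256/75625*(+1) + 256/3025*(+1) = -4/9 (each basis 2-blade squares to minus the product of its generators' squares); cross terms between blades sharing an index anticommute and cancel. So B^2 = -4/9.
Answer: rotation, certificate B^2 = -4/9. One invariant decides it: the square -4/9 survives every conjugation, and its sign is exactly the classification.


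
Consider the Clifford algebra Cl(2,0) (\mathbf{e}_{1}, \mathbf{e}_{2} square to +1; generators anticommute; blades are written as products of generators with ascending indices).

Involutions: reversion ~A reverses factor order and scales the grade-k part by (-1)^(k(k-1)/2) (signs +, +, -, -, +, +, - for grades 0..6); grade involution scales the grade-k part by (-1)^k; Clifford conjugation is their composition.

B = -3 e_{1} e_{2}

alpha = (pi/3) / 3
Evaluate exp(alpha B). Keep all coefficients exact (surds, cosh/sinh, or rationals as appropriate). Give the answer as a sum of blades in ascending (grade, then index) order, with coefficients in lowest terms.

B^2 = (-3)^2*(e_{1} e_{2})^2 = 9*(-1) = -9 (a basis 2-blade squares to minus the product of its generators' squares).
B^2 = -9 — the series telescopes trigonometrically here: l = 3, alpha*l = \frac{\pi}{3}, so exp(alpha B) = cos(\frac{\pi}{3}) + (sin(\frac{\pi}{3})/3)*B = \frac{1}{2} + (\frac{\sqrt{3}}{6})*B.
Answer: \frac{1}{2} - \frac{\sqrt{3}}{2} e_{1} e_{2}


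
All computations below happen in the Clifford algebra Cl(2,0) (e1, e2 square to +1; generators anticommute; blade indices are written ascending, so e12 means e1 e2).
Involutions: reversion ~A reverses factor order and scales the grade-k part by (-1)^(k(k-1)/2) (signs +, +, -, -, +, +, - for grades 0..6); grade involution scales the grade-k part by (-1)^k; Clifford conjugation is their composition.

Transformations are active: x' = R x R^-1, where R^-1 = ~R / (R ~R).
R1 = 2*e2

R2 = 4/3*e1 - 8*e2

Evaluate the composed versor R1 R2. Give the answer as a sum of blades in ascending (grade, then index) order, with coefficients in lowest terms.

Distribute over the terms of R1 (each basis-blade product reordered to ascending indices, repeated generators contracted through their squares):
(2*e2) R2 = -16 - 8/3*e12
Answer: -16 - 8/3*e12


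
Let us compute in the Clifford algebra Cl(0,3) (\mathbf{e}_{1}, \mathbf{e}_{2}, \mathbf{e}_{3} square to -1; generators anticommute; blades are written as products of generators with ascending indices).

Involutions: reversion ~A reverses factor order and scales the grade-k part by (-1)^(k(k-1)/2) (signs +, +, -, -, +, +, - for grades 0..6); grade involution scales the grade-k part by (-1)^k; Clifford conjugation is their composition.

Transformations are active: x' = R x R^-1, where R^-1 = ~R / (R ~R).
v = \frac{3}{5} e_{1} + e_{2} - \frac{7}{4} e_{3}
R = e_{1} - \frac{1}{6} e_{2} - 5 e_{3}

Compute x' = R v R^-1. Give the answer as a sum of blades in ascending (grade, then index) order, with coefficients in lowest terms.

~R = e_{1} - \frac{1}{6} e_{2} - 5 e_{3}, and R ~R = -\frac{937}{36}, so R^-1 = ~R / (-\frac{937}{36}).
R v = -\frac{551}{60} + \frac{11}{10} e_{1} e_{2} + \frac{5}{4} e_{1} e_{3} + \frac{127}{24} e_{2} e_{3}
Answer: \frac{99}{937} e_{1} - \frac{5236}{4685} e_{2} - \frac{6665}{3748} e_{3}


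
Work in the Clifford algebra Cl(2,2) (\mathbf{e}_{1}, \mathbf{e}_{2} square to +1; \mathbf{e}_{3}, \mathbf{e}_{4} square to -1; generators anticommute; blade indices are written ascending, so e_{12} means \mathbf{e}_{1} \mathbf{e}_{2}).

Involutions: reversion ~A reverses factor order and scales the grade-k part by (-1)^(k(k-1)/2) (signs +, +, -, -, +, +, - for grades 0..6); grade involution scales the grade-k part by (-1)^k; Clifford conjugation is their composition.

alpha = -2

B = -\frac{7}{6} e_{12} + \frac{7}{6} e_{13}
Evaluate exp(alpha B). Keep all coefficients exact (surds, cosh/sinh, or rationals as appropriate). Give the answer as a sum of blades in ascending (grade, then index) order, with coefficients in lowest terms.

B^2 term by term: the squares give (-\frac{7}{6})^2*(e_{12})^2 + (\frac{7}{6})^2*(e_{13})^2 = \frac{49}{36}*(-1) + \frac{49}{36}*(+1) = 0 (each basis 2-blade squares to minus the product of its generators' squares); cross terms between blades sharing an index anticommute and cancel. So B^2 = 0.
B^2 = 0, so the series truncates immediately: exp(alpha B) = 1 + alpha B (parabolic case).
Answer: 1 + \frac{7}{3} e_{12} - \frac{7}{3} e_{13}


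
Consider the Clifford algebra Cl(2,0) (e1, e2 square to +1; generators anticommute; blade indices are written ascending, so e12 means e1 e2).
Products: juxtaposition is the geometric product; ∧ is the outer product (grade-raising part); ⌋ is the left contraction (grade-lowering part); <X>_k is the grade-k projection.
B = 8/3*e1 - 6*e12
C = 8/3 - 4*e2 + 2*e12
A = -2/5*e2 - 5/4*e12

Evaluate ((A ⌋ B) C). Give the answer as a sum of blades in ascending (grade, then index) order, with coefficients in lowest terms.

step 1: -15/2 - 12/5*e1
step 2: -20 - 32/5*e1 + 126/5*e2 - 27/5*e12
Answer: -20 - 32/5*e1 + 126/5*e2 - 27/5*e12


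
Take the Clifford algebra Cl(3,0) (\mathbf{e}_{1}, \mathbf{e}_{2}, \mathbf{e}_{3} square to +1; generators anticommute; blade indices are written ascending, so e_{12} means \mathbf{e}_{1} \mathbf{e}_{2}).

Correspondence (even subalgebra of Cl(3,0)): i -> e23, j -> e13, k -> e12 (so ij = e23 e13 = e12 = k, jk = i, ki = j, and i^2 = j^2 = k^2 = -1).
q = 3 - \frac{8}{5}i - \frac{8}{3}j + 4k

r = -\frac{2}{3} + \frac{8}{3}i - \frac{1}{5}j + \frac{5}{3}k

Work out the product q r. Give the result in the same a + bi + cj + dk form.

In blades: q = 3 + 4 e_{12} - \frac{8}{3} e_{13} - \frac{8}{5} e_{23}, r = -\frac{2}{3} + \frac{5}{3} e_{12} - \frac{1}{5} e_{13} + \frac{8}{3} e_{23}.
Distribute q over r term by term (generator squares from the signature, products reordered to ascending indices): (3)*r = -2 + 5 e_{12} - \frac{3}{5} e_{13} + 8 e_{23}; (4 e_{12})*r = -\frac{20}{3} - \frac{8}{3} e_{12} + \frac{32}{3} e_{13} + \frac{4}{5} e_{23}; (-\frac{8}{3} e_{13})*r = -\frac{8}{15} + \frac{64}{9} e_{12} + \frac{16}{9} e_{13} - \frac{40}{9} e_{23}; (-\frac{8}{5} e_{23})*r = \frac{64}{15} + \frac{8}{25} e_{12} + \frac{8}{3} e_{13} + \frac{16}{15} e_{23}.
Sum: -\frac{74}{15} + \frac{2197}{225} e_{12} + \frac{653}{45} e_{13} + \frac{244}{45} e_{23}; translating back through the correspondence:
Answer: -\frac{74}{15} + \frac{244}{45}i + \frac{653}{45}j + \frac{2197}{225}k


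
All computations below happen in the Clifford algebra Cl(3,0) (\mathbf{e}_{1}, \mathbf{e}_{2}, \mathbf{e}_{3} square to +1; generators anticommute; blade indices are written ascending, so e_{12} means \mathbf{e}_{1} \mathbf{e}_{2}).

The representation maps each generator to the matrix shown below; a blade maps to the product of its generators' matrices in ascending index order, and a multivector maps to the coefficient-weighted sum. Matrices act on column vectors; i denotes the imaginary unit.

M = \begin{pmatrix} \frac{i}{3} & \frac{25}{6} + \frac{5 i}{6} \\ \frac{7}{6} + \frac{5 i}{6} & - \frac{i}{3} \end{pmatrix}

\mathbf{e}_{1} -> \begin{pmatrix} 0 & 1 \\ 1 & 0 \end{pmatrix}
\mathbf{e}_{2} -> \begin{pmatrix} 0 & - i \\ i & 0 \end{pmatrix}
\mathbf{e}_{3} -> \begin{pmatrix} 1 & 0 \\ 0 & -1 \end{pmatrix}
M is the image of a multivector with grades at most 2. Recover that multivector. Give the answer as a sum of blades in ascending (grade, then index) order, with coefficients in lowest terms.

Method: 1, rho(e_{1}), rho(e_{2}), rho(e_{3}) form a trace-orthogonal basis of the 2x2 complex matrices (tr(X Y) = 2 if X = Y, else 0), so M = m0*1 + m1*rho(e_{1}) + m2*rho(e_{2}) + m3*rho(e_{3}) with m0 = tr(M)/2 = 0, m1 = tr(M rho(e_{1}))/2 = \frac{8}{3} + \frac{5 i}{6}, m2 = tr(M rho(e_{2}))/2 = \frac{3 i}{2}, m3 = tr(M rho(e_{3}))/2 = \frac{i}{3}.
Multiplying table entries, the bivector images are rho(e_{12}) = i*rho(e_{3}), rho(e_{13}) = -i*rho(e_{2}), rho(e_{23}) = i*rho(e_{1}); with real blade coefficients the real parts of m0..m3 are the coefficients of 1, e_{1}, e_{2}, e_{3} and the imaginary parts give the bivectors (e_{23}: Im m1, e_{13}: -Im m2, e_{12}: Im m3).
Answer: \frac{8}{3} e_{1} + \frac{1}{3} e_{12} - \frac{3}{2} e_{13} + \frac{5}{6} e_{23}


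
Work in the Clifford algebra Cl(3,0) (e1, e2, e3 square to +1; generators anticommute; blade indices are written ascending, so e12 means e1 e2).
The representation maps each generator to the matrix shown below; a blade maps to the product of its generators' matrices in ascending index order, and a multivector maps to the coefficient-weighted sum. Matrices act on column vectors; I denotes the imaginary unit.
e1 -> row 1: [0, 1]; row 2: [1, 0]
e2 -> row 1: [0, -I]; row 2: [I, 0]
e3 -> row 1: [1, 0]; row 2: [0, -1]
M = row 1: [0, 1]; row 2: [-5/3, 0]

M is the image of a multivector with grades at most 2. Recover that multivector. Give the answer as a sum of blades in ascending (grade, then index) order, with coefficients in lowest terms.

Method: 1, rho(e1), rho(e2), rho(e3) form a trace-orthogonal basis of the 2x2 complex matrices (tr(X Y) = 2 if X = Y, else 0), so M = m0*1 + m1*rho(e1) + m2*rho(e2) + m3*rho(e3) with m0 = tr(M)/2 = 0, m1 = tr(M rho(e1))/2 = -1/3, m2 = tr(M rho(e2))/2 = 4*I/3, m3 = tr(M rho(e3))/2 = 0.
Multiplying table entries, the bivector images are rho(e12) = I*rho(e3), rho(e13) = -I*rho(e2), rho(e23) = I*rho(e1); with real blade coefficients the real parts of m0..m3 are the coefficients of 1, e1, e2, e3 and the imaginary parts give the bivectors (e23: Im m1, e13: -Im m2, e12: Im m3).
Answer: -1/3*e1 - 4/3*e13


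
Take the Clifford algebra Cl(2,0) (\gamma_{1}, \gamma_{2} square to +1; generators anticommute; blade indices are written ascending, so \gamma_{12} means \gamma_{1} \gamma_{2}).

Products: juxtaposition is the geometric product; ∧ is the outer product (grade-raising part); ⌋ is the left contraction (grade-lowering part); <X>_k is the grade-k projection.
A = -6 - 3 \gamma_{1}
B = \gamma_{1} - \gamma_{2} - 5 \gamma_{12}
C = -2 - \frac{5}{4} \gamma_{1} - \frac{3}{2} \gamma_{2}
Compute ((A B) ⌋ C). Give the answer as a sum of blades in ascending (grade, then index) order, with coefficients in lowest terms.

step 1: -3 - 6 \gamma_{1} + 21 \gamma_{2} + 33 \gamma_{12}
step 2: -18 + \frac{15}{4} \gamma_{1} + \frac{9}{2} \gamma_{2}
Answer: -18 + \frac{15}{4} \gamma_{1} + \frac{9}{2} \gamma_{2}


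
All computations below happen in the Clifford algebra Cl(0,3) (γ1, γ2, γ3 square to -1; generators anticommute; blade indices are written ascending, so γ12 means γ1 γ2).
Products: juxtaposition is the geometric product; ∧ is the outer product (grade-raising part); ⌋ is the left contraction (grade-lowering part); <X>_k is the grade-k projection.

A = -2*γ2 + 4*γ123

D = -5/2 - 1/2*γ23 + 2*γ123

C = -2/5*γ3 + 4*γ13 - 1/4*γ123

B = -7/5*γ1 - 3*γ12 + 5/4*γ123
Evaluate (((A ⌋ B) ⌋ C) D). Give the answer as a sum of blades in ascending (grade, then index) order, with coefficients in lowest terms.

step 1: 5 + 6*γ1 - 5/2*γ13
step 2: 10 + 5/8*γ2 - 26*γ3 + 20*γ13 + 3/2*γ23 - 5/4*γ123
step 3: -107/4 - 29/8*γ1 + 823/16*γ2 + 1045/16*γ3 + 42*γ12 - 195/4*γ13 - 35/4*γ23 + 185/8*γ123
Answer: -107/4 - 29/8*γ1 + 823/16*γ2 + 1045/16*γ3 + 42*γ12 - 195/4*γ13 - 35/4*γ23 + 185/8*γ123


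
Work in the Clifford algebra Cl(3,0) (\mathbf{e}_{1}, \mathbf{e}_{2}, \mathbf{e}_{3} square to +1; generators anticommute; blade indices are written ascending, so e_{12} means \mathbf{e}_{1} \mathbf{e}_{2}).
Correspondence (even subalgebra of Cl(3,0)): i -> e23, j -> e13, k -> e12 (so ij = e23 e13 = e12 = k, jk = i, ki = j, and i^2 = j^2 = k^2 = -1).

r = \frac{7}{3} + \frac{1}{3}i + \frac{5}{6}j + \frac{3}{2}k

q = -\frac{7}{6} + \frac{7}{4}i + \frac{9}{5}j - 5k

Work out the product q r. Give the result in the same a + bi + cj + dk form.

In blades: q = -\frac{7}{6} - 5 e_{12} + \frac{9}{5} e_{13} + \frac{7}{4} e_{23}, r = \frac{7}{3} + \frac{3}{2} e_{12} + \frac{5}{6} e_{13} + \frac{1}{3} e_{23}.
Distribute q over r term by term (generator squares from the signature, products reordered to ascending indices): (-\frac{7}{6})*r = -\frac{49}{18} - \frac{7}{4} e_{12} - \frac{35}{36} e_{13} - \frac{7}{18} e_{23}; (-5 e_{12})*r = \frac{15}{2} - \frac{35}{3} e_{12} - \frac{5}{3} e_{13} + \frac{25}{6} e_{23}; (\frac{9}{5} e_{13})*r = -\frac{3}{2} - \frac{3}{5} e_{12} + \frac{21}{5} e_{13} + \frac{27}{10} e_{23}; (\frac{7}{4} e_{23})*r = -\frac{7}{12} + \frac{35}{24} e_{12} - \frac{21}{8} e_{13} + \frac{49}{12} e_{23}.
Sum: \frac{97}{36} - \frac{1507}{120} e_{12} - \frac{383}{360} e_{13} + \frac{1901}{180} e_{23}; translating back through the correspondence:
Answer: \frac{97}{36} + \frac{1901}{180}i - \frac{383}{360}j - \frac{1507}{120}k


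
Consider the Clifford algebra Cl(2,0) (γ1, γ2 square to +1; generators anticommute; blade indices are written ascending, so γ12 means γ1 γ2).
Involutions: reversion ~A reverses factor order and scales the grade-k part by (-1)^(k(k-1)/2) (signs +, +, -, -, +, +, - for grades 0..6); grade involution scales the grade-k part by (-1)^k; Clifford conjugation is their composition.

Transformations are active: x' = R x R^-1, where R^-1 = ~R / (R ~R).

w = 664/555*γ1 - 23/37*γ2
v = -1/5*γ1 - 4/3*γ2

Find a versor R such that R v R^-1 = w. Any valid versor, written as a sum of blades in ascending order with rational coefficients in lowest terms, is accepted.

The midline construction: v and w both square to 409/225, so reflecting in their sum 553/555*γ1 - 217/111*γ2 exchanges them.
Answer: 553/555*γ1 - 217/111*γ2


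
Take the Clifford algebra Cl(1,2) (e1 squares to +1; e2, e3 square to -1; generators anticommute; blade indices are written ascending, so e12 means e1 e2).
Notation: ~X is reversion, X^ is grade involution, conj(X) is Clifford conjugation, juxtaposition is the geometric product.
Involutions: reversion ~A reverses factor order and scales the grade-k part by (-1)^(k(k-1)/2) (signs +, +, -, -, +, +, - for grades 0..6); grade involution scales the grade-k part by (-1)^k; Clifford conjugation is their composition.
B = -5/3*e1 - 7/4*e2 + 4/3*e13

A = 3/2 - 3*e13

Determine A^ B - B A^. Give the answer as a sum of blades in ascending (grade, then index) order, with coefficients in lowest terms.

first term: -4 - 5/2*e1 - 21/8*e2 - 5*e3 + 2*e13 - 21/4*e123
second term: -4 - 5/2*e1 - 21/8*e2 + 5*e3 + 2*e13 - 21/4*e123
Answer: -10*e3


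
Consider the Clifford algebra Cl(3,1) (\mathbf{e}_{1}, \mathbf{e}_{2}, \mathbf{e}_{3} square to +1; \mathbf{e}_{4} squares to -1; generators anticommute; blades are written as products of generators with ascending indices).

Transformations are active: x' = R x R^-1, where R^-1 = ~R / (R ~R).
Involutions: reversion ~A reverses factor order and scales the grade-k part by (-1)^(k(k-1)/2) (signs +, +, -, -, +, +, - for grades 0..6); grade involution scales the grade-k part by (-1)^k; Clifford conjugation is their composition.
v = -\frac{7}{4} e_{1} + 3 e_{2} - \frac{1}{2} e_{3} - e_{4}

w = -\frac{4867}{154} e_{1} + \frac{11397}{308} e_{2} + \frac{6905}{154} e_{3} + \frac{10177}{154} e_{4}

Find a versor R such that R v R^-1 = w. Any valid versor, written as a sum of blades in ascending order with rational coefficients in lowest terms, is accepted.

Here q(v) = q(w) = \frac{181}{16}; the classical choice R = v + w = -\frac{10273}{308} e_{1} + \frac{12321}{308} e_{2} + \frac{3414}{77} e_{3} + \frac{10023}{154} e_{4} then realises v -> w under the sandwich.
Answer: -\frac{10273}{308} e_{1} + \frac{12321}{308} e_{2} + \frac{3414}{77} e_{3} + \frac{10023}{154} e_{4}


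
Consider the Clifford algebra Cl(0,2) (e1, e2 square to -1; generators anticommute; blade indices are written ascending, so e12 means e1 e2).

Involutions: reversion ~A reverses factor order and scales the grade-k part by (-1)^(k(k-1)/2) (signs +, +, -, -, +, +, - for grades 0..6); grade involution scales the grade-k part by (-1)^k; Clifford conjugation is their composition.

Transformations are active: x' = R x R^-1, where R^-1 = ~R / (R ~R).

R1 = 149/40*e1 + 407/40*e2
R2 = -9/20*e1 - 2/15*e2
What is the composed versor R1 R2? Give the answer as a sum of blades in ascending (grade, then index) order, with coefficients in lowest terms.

Distribute over the terms of R1 (each basis-blade product reordered to ascending indices, repeated generators contracted through their squares):
(149/40*e1) R2 = 1341/800 - 149/300*e12
(407/40*e2) R2 = 407/300 + 3663/800*e12
Summing the partial products and collecting blades:
Answer: 7279/2400 + 9797/2400*e12


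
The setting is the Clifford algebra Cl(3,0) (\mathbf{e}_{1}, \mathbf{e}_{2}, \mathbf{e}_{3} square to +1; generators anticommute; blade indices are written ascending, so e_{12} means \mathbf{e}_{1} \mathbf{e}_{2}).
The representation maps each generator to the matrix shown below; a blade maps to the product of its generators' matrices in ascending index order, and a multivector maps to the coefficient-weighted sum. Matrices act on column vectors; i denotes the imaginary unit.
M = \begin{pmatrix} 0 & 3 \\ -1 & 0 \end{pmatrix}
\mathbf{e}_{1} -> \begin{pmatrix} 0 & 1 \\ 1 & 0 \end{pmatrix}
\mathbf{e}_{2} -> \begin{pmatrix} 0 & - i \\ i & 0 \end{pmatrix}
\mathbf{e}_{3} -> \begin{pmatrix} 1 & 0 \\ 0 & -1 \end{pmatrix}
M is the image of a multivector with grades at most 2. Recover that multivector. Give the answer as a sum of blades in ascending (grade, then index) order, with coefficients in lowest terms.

Method: 1, rho(e_{1}), rho(e_{2}), rho(e_{3}) form a trace-orthogonal basis of the 2x2 complex matrices (tr(X Y) = 2 if X = Y, else 0), so M = m0*1 + m1*rho(e_{1}) + m2*rho(e_{2}) + m3*rho(e_{3}) with m0 = tr(M)/2 = 0, m1 = tr(M rho(e_{1}))/2 = 1, m2 = tr(M rho(e_{2}))/2 = 2 i, m3 = tr(M rho(e_{3}))/2 = 0.
Multiplying table entries, the bivector images are rho(e_{12}) = i*rho(e_{3}), rho(e_{13}) = -i*rho(e_{2}), rho(e_{23}) = i*rho(e_{1}); with real blade coefficients the real parts of m0..m3 are the coefficients of 1, e_{1}, e_{2}, e_{3} and the imaginary parts give the bivectors (e_{23}: Im m1, e_{13}: -Im m2, e_{12}: Im m3).
Answer: e_{1} - 2 e_{13}


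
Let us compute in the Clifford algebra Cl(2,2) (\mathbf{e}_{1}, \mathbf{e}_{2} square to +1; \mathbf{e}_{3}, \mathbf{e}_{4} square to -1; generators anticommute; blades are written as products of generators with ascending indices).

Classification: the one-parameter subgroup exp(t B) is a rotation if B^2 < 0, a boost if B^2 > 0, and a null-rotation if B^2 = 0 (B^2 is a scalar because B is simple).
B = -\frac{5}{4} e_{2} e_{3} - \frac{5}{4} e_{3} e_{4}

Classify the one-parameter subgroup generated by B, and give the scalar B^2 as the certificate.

B^2 term by term: the squares give (-\frac{5}{4})^2*(e_{2} e_{3})^2 + (-\frac{5}{4})^2*(e_{3} e_{4})^2 = \frac{25}{16}*(+1) + \frac{25}{16}*(-1) = 0 (each basis 2-blade squares to minus the product of its generators' squares); cross terms between blades sharing an index anticommute and cancel. So B^2 = 0.
Answer: null-rotation, certificate B^2 = 0. No conjugation can change B^2 = 0; the sign gives the class.


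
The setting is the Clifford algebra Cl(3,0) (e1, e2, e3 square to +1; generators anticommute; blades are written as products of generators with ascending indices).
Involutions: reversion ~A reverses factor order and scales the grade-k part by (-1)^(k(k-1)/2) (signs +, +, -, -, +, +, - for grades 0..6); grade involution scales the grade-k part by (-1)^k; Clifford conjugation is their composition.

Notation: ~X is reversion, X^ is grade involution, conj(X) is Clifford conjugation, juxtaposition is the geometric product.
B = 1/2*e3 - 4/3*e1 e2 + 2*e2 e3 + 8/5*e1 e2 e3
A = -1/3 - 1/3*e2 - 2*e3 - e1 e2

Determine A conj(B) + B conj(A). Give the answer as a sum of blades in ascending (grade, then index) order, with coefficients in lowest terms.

first term: 7/3 + 4/9*e1 - 4*e2 + 73/30*e3 - 164/45*e1 e2 + 38/15*e1 e3 + 5/6*e2 e3 - 27/10*e1 e2 e3
second term: 7/3 - 4/9*e1 + 4*e2 - 73/30*e3 + 164/45*e1 e2 - 38/15*e1 e3 - 5/6*e2 e3 - 27/10*e1 e2 e3
Answer: 14/3 - 27/5*e1 e2 e3


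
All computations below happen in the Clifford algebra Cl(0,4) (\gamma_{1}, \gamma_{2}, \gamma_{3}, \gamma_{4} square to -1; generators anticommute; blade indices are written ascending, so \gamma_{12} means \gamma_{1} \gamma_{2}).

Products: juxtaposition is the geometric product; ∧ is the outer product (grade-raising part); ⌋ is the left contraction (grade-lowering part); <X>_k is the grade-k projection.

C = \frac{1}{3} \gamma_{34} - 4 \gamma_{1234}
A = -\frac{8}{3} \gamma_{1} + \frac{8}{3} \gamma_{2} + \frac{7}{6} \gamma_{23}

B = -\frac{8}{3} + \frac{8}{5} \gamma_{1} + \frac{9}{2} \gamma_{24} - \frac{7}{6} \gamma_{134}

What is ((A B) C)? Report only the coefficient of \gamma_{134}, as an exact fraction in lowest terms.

step 1: \frac{64}{15} + \frac{64}{9} \gamma_{1} - \frac{64}{9} \gamma_{2} - 12 \gamma_{4} - \frac{64}{15} \gamma_{12} - \frac{28}{9} \gamma_{23} + \frac{77}{36} \gamma_{34} + \frac{28}{15} \gamma_{123} - \frac{383}{36} \gamma_{124} + \frac{28}{9} \gamma_{1234}
step 2: -\frac{1421}{108} - \frac{419}{9} \gamma_{3} - \frac{112}{15} \gamma_{4} + \frac{203}{27} \gamma_{12} - \frac{112}{9} \gamma_{14} + \frac{28}{27} \gamma_{24} - \frac{704}{45} \gamma_{34} + \frac{4801}{108} \gamma_{123} - \frac{28}{45} \gamma_{124} + \frac{832}{27} \gamma_{134} + \frac{704}{27} \gamma_{234} - \frac{832}{45} \gamma_{1234}
Answer: \frac{832}{27}


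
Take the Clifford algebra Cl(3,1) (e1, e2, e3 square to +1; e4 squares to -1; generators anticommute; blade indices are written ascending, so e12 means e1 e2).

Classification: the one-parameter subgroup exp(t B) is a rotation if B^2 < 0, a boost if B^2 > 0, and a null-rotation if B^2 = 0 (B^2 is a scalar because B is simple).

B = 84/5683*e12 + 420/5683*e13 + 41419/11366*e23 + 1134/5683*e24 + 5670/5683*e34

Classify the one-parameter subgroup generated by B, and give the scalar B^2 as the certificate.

B^2 term by term: the squares give (84/5683)^2*(e12)^2 + (420/5683)^2*(e13)^2 + (41419/11366)^2*(e23)^2 + (1134/5683)^2*(e24)^2 + (5670/5683)^2*(e34)^2 = 7056/32296489*(-1) + 176400/32296489*(-1) + 1715533561/129185956*(-1) + 1285956/32296489*(+1) + 32148900/32296489*(+1) = -49/4 (each basis 2-blade squares to minus the product of its generators' squares); cross terms between blades sharing an index anticommute and cancel; the commuting (index-disjoint) pairs give grade-4 terms 2*c*c'*(blade product), which cancel blade by blade — e1234: 952560/32296489 - 952560/32296489 = 0 — confirming B is simple. So B^2 = -49/4.
Answer: rotation, certificate B^2 = -49/4. B^2 = -49/4 is basis-independent, so its sign is the whole story.


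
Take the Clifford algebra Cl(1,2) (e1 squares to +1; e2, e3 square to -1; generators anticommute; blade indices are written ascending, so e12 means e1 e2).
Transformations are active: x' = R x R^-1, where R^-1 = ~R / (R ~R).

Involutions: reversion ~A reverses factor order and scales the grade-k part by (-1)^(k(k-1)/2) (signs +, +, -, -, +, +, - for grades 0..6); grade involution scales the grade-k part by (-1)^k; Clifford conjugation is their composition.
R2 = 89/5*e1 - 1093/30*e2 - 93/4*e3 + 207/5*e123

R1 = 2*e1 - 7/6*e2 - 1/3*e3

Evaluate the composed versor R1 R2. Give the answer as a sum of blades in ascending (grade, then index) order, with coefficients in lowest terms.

Distribute over the terms of R1 (each basis-blade product reordered to ascending indices, repeated generators contracted through their squares):
(2*e1) R2 = 178/5 - 1093/15*e12 - 93/2*e13 + 414/5*e23
(-7/6*e2) R2 = -7651/180 + 623/30*e12 - 483/10*e13 + 217/8*e23
(-1/3*e3) R2 = -31/4 + 69/5*e12 + 89/15*e13 - 1093/90*e23
Summing the partial products and collecting blades:
Answer: -1319/90 - 383/10*e12 - 1333/15*e13 + 35201/360*e23


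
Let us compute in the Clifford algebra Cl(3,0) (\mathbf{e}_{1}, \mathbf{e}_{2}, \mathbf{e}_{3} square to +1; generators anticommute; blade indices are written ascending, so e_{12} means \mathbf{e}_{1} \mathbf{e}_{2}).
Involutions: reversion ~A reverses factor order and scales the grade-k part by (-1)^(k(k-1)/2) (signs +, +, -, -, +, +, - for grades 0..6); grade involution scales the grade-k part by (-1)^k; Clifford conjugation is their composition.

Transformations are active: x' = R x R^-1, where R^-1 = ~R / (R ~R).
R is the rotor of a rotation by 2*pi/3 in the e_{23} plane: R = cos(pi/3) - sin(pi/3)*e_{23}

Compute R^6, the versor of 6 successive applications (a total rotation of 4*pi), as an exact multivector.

Rotor phase runs at HALF the rotation angle; powers of one rotor simply add phase, so after 6 steps in e_{23} the phase is 6*pi/3 = 2 \pi and R^6 = cos(2 \pi) - sin(2 \pi)*e_{23}.
cos(2 \pi) = 1 and sin(2 \pi) = 0, so R^6 = 1. The total rotation 4*pi is 2 full turns, so every vector returns to itself, yet the rotor is +1, back on the identity sheet (an even number of 2*pi turns).
Answer: 1


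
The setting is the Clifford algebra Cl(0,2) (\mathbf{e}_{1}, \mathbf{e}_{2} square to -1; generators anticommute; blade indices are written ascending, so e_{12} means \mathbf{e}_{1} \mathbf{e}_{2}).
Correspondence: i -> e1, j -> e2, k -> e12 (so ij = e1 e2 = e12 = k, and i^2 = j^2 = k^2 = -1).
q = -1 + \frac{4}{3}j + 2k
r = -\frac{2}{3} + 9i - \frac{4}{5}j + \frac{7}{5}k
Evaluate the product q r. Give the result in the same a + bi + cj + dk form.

In blades: q = -1 + \frac{4}{3} e_{2} + 2 e_{12}, r = -\frac{2}{3} + 9 e_{1} - \frac{4}{5} e_{2} + \frac{7}{5} e_{12}.
Distribute q over r term by term (generator squares from the signature, products reordered to ascending indices): (-1)*r = \frac{2}{3} - 9 e_{1} + \frac{4}{5} e_{2} - \frac{7}{5} e_{12}; (\frac{4}{3} e_{2})*r = \frac{16}{15} + \frac{28}{15} e_{1} - \frac{8}{9} e_{2} - 12 e_{12}; (2 e_{12})*r = -\frac{14}{5} + \frac{8}{5} e_{1} + 18 e_{2} - \frac{4}{3} e_{12}.
Sum: -\frac{16}{15} - \frac{83}{15} e_{1} + \frac{806}{45} e_{2} - \frac{221}{15} e_{12}; translating back through the correspondence:
Answer: -\frac{16}{15} - \frac{83}{15}i + \frac{806}{45}j - \frac{221}{15}k


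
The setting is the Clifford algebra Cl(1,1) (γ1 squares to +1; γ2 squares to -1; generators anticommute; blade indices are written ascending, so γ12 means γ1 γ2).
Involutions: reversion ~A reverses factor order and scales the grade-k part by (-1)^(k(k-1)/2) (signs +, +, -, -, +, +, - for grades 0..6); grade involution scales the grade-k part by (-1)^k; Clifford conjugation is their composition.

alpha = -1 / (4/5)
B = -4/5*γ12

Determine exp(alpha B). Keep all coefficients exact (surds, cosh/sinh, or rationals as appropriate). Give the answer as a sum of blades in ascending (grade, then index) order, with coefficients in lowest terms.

B^2 = (-4/5)^2*(γ12)^2 = 16/25*(+1) = 16/25 (a basis 2-blade squares to minus the product of its generators' squares).
B^2 = 16/25 — a positive square means the series sums to a boost: l = 4/5, alpha*l = -1, so exp(alpha B) = cosh(-1) + (sinh(-1)/(4/5))*B = cosh(1) + (-5*sinh(1)/4)*B.
Answer: cosh(1) + sinh(1)*γ12


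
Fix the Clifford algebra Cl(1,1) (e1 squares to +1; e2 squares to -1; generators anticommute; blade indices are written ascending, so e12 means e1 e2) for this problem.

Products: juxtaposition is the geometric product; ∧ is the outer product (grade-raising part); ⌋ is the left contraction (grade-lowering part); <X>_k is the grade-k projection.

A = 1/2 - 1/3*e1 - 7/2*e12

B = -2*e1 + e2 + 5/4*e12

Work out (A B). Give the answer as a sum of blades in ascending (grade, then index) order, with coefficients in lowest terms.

step 1: -89/24 + 5/2*e1 - 83/12*e2 + 7/24*e12
Answer: -89/24 + 5/2*e1 - 83/12*e2 + 7/24*e12


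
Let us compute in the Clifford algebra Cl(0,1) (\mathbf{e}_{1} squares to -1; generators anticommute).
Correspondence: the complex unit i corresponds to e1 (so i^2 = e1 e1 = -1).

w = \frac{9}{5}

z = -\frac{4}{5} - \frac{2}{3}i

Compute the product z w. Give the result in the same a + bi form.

In blades: z = -\frac{4}{5} - \frac{2}{3} e_{1}, w = \frac{9}{5}.
Distribute z over w term by term (generator squares from the signature, products reordered to ascending indices): (-\frac{4}{5})*w = -\frac{36}{25}; (-\frac{2}{3} e_{1})*w = -\frac{6}{5} e_{1}.
Sum: -\frac{36}{25} - \frac{6}{5} e_{1}; translating back through the correspondence:
Answer: -\frac{36}{25} - \frac{6}{5}i


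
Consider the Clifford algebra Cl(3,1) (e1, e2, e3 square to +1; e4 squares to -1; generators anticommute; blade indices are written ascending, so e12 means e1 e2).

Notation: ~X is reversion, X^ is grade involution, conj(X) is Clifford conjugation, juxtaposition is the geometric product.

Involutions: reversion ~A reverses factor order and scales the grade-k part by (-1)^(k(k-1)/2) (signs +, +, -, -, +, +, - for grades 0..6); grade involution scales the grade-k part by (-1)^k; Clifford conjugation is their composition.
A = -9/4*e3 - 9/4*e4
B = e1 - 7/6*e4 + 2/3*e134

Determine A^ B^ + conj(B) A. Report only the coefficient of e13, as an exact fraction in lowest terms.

first term: -21/8 + 15/4*e13 + 15/4*e14 + 21/8*e34
second term: 21/8 + 15/4*e13 + 15/4*e14 + 21/8*e34
Answer: 15/2


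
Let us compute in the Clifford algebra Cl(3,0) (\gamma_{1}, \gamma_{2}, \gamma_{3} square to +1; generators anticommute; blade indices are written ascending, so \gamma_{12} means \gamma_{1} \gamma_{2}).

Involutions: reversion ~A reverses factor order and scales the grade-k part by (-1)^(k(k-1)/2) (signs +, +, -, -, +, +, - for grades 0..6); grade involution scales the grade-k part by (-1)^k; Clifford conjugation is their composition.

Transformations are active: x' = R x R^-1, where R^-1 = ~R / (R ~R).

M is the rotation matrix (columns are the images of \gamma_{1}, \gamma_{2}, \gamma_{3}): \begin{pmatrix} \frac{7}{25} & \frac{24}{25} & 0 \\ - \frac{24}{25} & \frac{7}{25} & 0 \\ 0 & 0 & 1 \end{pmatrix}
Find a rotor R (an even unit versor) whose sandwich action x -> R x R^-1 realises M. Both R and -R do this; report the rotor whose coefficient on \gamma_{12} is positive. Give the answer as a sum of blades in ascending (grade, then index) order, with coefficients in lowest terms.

Method: write R = a + b12*\gamma_{12} + b13*\gamma_{13} + b23*\gamma_{23} with a^2 + b12^2 + b13^2 + b23^2 = 1 (so R^-1 = ~R). Expanding the columns R e_j ~R gives tr M = 4a^2 - 1 and, from the antisymmetric part, M21 - M12 = -4a*b12, M13 - M31 = 4a*b13, M32 - M23 = -4a*b23.
Here tr M = \frac{39}{25}, so a^2 = (1 + tr M)/4 = \frac{16}{25} and a = ±\frac{4}{5}. Taking a = \frac{4}{5}: M21 - M12 = -\frac{48}{25}, M13 - M31 = 0, M32 - M23 = 0, giving b12 = \frac{3}{5}, b13 = 0, b23 = 0, i.e. R = \frac{4}{5} + \frac{3}{5} \gamma_{12}.
Its \gamma_{12} coefficient is already positive.
Answer: \frac{4}{5} + \frac{3}{5} \gamma_{12}. Note: both R and -R realise this M (trace \frac{39}{25}); the covering map identifies them, and the \gamma_{12}-coefficient sign is the tie-breaker.


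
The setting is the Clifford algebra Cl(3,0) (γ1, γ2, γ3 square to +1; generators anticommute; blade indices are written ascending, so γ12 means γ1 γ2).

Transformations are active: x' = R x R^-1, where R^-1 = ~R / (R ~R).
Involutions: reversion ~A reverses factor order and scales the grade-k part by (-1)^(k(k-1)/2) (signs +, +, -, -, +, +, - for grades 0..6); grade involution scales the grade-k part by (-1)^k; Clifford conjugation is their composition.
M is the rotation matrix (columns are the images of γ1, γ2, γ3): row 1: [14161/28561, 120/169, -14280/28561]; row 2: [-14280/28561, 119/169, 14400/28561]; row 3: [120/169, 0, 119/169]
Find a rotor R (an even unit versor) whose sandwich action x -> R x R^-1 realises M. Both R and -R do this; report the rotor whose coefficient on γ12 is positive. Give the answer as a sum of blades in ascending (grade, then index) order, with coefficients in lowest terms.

Method: write R = a + b12*γ12 + b13*γ13 + b23*γ23 with a^2 + b12^2 + b13^2 + b23^2 = 1 (so R^-1 = ~R). Expanding the columns R e_j ~R gives tr M = 4a^2 - 1 and, from the antisymmetric part, M21 - M12 = -4a*b12, M13 - M31 = 4a*b13, M32 - M23 = -4a*b23.
Here tr M = 54383/28561, so a^2 = (1 + tr M)/4 = 20736/28561 and a = ±144/169. Taking a = 144/169: M21 - M12 = -34560/28561, M13 - M31 = -34560/28561, M32 - M23 = -14400/28561, giving b12 = 60/169, b13 = -60/169, b23 = 25/169, i.e. R = 144/169 + 60/169*γ12 - 60/169*γ13 + 25/169*γ23.
Its γ12 coefficient is already positive.
Answer: 144/169 + 60/169*γ12 - 60/169*γ13 + 25/169*γ23. Why the constraint matters: R and -R act identically through the sandwich — M has trace 54383/28561 either way — so only the sign condition on γ12 picks one of the two preimages.
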